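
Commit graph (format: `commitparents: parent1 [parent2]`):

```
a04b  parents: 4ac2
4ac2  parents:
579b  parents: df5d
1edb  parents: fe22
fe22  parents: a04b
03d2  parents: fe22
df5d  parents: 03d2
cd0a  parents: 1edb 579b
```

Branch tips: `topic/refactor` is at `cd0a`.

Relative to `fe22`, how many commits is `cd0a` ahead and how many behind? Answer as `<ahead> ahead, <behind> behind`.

Reachable from cd0a: {03d2, 1edb, 4ac2, 579b, a04b, cd0a, df5d, fe22}.
Reachable from fe22: {4ac2, a04b, fe22}.
Only in cd0a's history (ahead): {03d2, 1edb, 579b, cd0a, df5d} — 5.
Only in fe22's history (behind): {} — 0.

5 ahead, 0 behind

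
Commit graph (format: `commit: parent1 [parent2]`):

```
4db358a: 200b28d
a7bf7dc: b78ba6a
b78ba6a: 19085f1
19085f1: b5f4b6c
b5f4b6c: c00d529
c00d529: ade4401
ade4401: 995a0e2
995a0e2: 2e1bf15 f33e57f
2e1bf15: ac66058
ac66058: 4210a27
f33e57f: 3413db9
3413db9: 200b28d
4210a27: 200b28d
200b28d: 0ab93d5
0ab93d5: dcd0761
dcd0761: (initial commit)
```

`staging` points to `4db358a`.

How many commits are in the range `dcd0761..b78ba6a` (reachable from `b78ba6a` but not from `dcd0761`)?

Reachable from b78ba6a: {0ab93d5, 19085f1, 200b28d, 2e1bf15, 3413db9, 4210a27, 995a0e2, ac66058, ade4401, b5f4b6c, b78ba6a, c00d529, dcd0761, f33e57f}.
Reachable from dcd0761: {dcd0761}.
In b78ba6a's history but not dcd0761's: {0ab93d5, 19085f1, 200b28d, 2e1bf15, 3413db9, 4210a27, 995a0e2, ac66058, ade4401, b5f4b6c, b78ba6a, c00d529, f33e57f} — 13 commits.

13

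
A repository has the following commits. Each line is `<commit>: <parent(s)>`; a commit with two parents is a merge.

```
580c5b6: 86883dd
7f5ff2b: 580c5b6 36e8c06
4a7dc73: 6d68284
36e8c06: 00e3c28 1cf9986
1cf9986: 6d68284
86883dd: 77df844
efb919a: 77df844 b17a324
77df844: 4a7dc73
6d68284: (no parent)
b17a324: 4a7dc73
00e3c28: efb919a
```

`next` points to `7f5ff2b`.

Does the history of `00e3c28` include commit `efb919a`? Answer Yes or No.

Ancestors of 00e3c28 (commits reachable by following parents): {00e3c28, 4a7dc73, 6d68284, 77df844, b17a324, efb919a}.
efb919a is in that set, so it is an ancestor of 00e3c28.

Yes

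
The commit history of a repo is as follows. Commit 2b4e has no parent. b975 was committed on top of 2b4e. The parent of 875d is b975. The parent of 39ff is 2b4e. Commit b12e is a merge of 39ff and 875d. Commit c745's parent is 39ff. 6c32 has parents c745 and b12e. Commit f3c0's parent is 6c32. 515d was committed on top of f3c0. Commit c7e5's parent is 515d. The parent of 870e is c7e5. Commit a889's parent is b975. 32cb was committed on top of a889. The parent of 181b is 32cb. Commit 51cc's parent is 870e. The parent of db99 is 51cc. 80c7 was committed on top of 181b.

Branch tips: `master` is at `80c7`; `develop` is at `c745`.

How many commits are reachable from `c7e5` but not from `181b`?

8

Reachable from c7e5: {2b4e, 39ff, 515d, 6c32, 875d, b12e, b975, c745, c7e5, f3c0}.
Reachable from 181b: {181b, 2b4e, 32cb, a889, b975}.
In c7e5's history but not 181b's: {39ff, 515d, 6c32, 875d, b12e, c745, c7e5, f3c0} — 8 commits.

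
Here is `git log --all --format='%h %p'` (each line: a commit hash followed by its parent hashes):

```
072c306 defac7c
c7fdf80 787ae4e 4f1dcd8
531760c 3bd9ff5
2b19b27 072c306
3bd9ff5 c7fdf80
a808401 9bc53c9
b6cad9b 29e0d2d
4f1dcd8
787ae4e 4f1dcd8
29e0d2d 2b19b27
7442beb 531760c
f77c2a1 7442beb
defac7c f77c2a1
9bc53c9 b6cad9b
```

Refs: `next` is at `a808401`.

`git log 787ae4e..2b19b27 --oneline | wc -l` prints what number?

8

Reachable from 2b19b27: {072c306, 2b19b27, 3bd9ff5, 4f1dcd8, 531760c, 7442beb, 787ae4e, c7fdf80, defac7c, f77c2a1}.
Reachable from 787ae4e: {4f1dcd8, 787ae4e}.
In 2b19b27's history but not 787ae4e's: {072c306, 2b19b27, 3bd9ff5, 531760c, 7442beb, c7fdf80, defac7c, f77c2a1} — 8 commits.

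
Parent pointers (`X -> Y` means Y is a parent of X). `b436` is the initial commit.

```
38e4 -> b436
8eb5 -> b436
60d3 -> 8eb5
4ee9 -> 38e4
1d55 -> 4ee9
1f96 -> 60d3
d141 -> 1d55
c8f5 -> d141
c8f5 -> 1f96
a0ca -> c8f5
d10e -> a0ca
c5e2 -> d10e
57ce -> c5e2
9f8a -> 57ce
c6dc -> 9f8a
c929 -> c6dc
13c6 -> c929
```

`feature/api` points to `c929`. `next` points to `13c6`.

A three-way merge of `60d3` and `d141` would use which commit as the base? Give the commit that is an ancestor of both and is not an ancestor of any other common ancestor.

Ancestors of 60d3: {60d3, 8eb5, b436}.
Ancestors of d141: {1d55, 38e4, 4ee9, b436, d141}.
Common ancestors: {b436}.
The only common ancestor is b436, so it is the merge base.

b436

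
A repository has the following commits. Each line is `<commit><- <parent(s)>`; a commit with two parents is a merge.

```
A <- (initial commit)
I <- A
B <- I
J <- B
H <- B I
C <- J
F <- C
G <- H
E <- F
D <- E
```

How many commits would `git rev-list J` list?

4

Walking parent pointers from J: reachable set = {A, B, I, J}.
That is 4 commits.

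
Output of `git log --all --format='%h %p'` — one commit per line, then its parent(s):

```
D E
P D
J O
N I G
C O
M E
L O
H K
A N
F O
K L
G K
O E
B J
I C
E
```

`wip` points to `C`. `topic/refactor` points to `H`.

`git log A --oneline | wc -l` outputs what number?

9

Walking parent pointers from A: reachable set = {A, C, E, G, I, K, L, N, O}.
That is 9 commits.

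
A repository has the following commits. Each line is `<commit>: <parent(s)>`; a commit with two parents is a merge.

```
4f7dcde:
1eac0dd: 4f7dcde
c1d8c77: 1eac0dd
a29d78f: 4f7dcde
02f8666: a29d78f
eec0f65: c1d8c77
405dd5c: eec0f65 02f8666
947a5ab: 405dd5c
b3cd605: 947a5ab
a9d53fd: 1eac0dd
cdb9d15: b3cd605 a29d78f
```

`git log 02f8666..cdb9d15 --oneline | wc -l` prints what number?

7

Reachable from cdb9d15: {02f8666, 1eac0dd, 405dd5c, 4f7dcde, 947a5ab, a29d78f, b3cd605, c1d8c77, cdb9d15, eec0f65}.
Reachable from 02f8666: {02f8666, 4f7dcde, a29d78f}.
In cdb9d15's history but not 02f8666's: {1eac0dd, 405dd5c, 947a5ab, b3cd605, c1d8c77, cdb9d15, eec0f65} — 7 commits.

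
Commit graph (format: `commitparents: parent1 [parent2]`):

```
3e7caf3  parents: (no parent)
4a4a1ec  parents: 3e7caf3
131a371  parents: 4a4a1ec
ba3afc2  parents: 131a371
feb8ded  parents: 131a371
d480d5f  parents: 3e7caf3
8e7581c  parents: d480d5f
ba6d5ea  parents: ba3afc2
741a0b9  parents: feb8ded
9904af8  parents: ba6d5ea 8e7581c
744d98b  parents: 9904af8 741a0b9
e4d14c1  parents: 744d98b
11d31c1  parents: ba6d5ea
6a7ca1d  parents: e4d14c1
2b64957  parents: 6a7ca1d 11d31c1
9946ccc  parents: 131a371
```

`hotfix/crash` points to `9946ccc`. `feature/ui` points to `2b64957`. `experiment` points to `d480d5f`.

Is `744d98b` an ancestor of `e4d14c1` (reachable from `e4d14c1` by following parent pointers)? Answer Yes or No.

Ancestors of e4d14c1 (commits reachable by following parents): {131a371, 3e7caf3, 4a4a1ec, 741a0b9, 744d98b, 8e7581c, 9904af8, ba3afc2, ba6d5ea, d480d5f, e4d14c1, feb8ded}.
744d98b is in that set, so it is an ancestor of e4d14c1.

Yes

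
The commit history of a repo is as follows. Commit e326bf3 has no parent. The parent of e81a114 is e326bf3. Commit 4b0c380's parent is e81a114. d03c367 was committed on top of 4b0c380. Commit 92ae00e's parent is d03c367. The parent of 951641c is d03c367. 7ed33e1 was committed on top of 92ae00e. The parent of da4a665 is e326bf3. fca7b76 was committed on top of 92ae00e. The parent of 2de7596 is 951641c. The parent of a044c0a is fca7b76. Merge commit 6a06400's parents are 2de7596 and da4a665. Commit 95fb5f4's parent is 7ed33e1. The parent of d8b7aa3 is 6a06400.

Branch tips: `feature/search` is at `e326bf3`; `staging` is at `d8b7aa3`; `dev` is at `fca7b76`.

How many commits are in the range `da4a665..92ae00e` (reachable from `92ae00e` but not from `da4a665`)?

Reachable from 92ae00e: {4b0c380, 92ae00e, d03c367, e326bf3, e81a114}.
Reachable from da4a665: {da4a665, e326bf3}.
In 92ae00e's history but not da4a665's: {4b0c380, 92ae00e, d03c367, e81a114} — 4 commits.

4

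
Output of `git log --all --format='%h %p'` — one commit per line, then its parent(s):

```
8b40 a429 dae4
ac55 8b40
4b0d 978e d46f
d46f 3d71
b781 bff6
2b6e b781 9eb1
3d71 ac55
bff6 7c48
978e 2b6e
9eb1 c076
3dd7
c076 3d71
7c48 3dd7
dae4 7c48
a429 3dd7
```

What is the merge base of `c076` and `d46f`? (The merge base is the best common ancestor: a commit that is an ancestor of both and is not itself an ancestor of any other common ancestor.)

Ancestors of c076: {3d71, 3dd7, 7c48, 8b40, a429, ac55, c076, dae4}.
Ancestors of d46f: {3d71, 3dd7, 7c48, 8b40, a429, ac55, d46f, dae4}.
Common ancestors: {3d71, 3dd7, 7c48, 8b40, a429, ac55, dae4}.
Among these, 3d71 is not an ancestor of any other common ancestor — it is the merge base.

3d71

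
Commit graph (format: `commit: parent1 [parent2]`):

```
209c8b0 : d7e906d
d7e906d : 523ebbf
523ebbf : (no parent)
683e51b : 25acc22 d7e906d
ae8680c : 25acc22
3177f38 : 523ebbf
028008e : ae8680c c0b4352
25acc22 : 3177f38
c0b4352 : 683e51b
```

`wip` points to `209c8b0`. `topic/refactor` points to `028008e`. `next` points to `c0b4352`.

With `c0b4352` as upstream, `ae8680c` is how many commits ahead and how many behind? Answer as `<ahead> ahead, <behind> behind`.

Reachable from ae8680c: {25acc22, 3177f38, 523ebbf, ae8680c}.
Reachable from c0b4352: {25acc22, 3177f38, 523ebbf, 683e51b, c0b4352, d7e906d}.
Only in ae8680c's history (ahead): {ae8680c} — 1.
Only in c0b4352's history (behind): {683e51b, c0b4352, d7e906d} — 3.

1 ahead, 3 behind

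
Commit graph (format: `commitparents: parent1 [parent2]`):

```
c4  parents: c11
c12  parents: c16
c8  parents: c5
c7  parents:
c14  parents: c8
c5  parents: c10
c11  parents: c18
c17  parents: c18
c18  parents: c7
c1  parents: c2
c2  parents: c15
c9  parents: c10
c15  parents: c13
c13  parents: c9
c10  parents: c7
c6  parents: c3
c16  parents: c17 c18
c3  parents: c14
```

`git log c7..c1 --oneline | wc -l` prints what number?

6

Reachable from c1: {c1, c10, c13, c15, c2, c7, c9}.
Reachable from c7: {c7}.
In c1's history but not c7's: {c1, c10, c13, c15, c2, c9} — 6 commits.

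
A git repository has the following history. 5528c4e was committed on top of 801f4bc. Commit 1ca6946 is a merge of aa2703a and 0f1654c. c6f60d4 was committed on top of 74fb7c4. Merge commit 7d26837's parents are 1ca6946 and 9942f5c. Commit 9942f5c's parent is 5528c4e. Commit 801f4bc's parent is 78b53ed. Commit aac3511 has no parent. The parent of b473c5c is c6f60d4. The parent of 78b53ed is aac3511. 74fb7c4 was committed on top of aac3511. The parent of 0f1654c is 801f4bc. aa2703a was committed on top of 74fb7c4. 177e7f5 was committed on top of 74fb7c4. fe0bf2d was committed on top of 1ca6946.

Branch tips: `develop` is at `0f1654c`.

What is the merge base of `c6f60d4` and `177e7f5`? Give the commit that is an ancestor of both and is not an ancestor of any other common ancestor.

74fb7c4

Ancestors of c6f60d4: {74fb7c4, aac3511, c6f60d4}.
Ancestors of 177e7f5: {177e7f5, 74fb7c4, aac3511}.
Common ancestors: {74fb7c4, aac3511}.
Among these, 74fb7c4 is not an ancestor of any other common ancestor — it is the merge base.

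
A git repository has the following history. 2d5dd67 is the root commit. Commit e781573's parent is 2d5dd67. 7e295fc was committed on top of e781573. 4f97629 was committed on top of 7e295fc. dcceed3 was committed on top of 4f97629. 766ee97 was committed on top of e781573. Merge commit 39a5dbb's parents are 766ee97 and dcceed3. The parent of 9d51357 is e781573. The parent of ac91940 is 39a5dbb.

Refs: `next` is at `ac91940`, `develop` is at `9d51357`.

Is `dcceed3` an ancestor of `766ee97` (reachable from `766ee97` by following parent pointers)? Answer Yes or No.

No

Ancestors of 766ee97: {2d5dd67, 766ee97, e781573}.
dcceed3 is not in that set, so it is not an ancestor of 766ee97.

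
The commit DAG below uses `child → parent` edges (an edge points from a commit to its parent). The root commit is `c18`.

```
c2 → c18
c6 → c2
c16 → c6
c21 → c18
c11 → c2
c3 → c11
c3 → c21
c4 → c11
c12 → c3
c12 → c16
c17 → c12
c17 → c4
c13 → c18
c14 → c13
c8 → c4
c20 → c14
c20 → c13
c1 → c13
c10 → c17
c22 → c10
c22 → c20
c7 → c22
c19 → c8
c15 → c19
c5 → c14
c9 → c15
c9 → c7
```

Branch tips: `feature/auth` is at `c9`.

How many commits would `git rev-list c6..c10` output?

8

Reachable from c10: {c10, c11, c12, c16, c17, c18, c2, c21, c3, c4, c6}.
Reachable from c6: {c18, c2, c6}.
In c10's history but not c6's: {c10, c11, c12, c16, c17, c21, c3, c4} — 8 commits.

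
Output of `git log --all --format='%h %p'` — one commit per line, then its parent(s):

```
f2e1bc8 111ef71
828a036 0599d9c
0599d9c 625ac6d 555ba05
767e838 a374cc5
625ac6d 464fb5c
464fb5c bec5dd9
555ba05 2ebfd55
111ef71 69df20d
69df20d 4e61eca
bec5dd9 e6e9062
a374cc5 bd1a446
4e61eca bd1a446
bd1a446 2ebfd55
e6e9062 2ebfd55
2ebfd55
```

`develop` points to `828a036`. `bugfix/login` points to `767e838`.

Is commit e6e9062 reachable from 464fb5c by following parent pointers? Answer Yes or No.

Yes

Ancestors of 464fb5c (commits reachable by following parents): {2ebfd55, 464fb5c, bec5dd9, e6e9062}.
e6e9062 is in that set, so it is an ancestor of 464fb5c.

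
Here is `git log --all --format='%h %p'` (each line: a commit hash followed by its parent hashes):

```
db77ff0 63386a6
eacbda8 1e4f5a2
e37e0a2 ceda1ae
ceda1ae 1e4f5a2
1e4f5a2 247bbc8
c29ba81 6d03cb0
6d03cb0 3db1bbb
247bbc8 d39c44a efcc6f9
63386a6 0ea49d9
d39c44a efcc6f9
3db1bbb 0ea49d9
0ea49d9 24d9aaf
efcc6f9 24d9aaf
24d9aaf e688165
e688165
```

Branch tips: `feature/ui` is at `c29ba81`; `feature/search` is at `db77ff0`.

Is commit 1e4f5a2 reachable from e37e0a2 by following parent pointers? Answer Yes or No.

Yes

Ancestors of e37e0a2 (commits reachable by following parents): {1e4f5a2, 247bbc8, 24d9aaf, ceda1ae, d39c44a, e37e0a2, e688165, efcc6f9}.
1e4f5a2 is in that set, so it is an ancestor of e37e0a2.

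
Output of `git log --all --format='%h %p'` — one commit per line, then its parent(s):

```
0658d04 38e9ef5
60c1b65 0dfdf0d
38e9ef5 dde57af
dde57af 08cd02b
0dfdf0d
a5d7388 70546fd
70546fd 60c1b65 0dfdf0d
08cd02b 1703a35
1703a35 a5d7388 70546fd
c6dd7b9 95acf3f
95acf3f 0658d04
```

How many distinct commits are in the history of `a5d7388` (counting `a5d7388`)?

4

Walking parent pointers from a5d7388: reachable set = {0dfdf0d, 60c1b65, 70546fd, a5d7388}.
That is 4 commits.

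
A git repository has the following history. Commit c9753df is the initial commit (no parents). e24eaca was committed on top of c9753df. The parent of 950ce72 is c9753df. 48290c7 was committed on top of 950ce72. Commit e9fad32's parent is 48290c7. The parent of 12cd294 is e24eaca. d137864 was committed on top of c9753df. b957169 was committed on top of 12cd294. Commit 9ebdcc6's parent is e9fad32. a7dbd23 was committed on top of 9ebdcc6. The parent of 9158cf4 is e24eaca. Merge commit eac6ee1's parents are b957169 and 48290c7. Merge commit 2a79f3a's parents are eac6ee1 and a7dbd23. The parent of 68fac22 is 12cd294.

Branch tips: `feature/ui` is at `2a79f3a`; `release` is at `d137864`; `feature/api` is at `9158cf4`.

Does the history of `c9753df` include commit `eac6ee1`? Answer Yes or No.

No

Ancestors of c9753df: {c9753df}.
eac6ee1 is not in that set, so it is not an ancestor of c9753df.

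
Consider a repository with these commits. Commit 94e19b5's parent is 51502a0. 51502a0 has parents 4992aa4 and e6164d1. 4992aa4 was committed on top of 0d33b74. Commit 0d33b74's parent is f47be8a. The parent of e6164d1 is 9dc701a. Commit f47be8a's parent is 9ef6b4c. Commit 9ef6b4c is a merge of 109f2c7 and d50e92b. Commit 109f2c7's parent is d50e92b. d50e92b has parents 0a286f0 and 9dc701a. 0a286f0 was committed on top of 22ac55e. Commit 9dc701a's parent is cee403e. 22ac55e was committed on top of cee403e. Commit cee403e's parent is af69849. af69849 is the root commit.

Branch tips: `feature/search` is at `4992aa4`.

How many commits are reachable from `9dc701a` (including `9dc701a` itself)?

3

Walking parent pointers from 9dc701a: reachable set = {9dc701a, af69849, cee403e}.
That is 3 commits.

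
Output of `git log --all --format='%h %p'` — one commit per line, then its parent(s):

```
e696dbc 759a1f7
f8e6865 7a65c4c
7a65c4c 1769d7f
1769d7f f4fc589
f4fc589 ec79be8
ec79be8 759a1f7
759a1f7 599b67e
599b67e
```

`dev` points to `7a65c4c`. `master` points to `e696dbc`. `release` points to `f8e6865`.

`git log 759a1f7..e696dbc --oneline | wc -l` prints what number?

1

Reachable from e696dbc: {599b67e, 759a1f7, e696dbc}.
Reachable from 759a1f7: {599b67e, 759a1f7}.
In e696dbc's history but not 759a1f7's: {e696dbc} — 1 commit.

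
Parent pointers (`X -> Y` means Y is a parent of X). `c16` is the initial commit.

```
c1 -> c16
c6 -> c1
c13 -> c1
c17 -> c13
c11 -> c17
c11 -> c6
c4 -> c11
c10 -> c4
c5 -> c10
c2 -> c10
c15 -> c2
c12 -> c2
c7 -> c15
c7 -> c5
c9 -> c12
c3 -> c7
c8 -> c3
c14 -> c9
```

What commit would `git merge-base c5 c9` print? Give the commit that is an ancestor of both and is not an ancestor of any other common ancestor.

Ancestors of c5: {c1, c10, c11, c13, c16, c17, c4, c5, c6}.
Ancestors of c9: {c1, c10, c11, c12, c13, c16, c17, c2, c4, c6, c9}.
Common ancestors: {c1, c10, c11, c13, c16, c17, c4, c6}.
Among these, c10 is not an ancestor of any other common ancestor — it is the merge base.

c10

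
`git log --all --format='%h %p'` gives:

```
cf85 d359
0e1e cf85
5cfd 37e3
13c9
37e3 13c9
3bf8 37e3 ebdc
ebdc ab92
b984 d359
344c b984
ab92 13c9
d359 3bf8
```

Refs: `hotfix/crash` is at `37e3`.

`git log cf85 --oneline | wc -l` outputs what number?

Walking parent pointers from cf85: reachable set = {13c9, 37e3, 3bf8, ab92, cf85, d359, ebdc}.
That is 7 commits.

7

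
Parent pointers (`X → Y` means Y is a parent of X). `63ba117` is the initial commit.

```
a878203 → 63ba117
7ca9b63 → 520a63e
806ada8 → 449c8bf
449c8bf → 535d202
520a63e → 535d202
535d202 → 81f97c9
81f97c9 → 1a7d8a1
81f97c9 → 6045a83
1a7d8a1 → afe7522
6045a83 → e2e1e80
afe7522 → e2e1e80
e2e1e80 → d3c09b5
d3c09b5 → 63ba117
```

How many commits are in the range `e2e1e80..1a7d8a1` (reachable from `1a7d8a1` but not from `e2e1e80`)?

Reachable from 1a7d8a1: {1a7d8a1, 63ba117, afe7522, d3c09b5, e2e1e80}.
Reachable from e2e1e80: {63ba117, d3c09b5, e2e1e80}.
In 1a7d8a1's history but not e2e1e80's: {1a7d8a1, afe7522} — 2 commits.

2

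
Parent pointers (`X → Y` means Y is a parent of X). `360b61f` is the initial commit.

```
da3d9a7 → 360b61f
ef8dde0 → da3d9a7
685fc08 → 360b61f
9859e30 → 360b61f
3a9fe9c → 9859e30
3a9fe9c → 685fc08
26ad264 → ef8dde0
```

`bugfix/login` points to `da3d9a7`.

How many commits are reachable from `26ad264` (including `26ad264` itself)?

Walking parent pointers from 26ad264: reachable set = {26ad264, 360b61f, da3d9a7, ef8dde0}.
That is 4 commits.

4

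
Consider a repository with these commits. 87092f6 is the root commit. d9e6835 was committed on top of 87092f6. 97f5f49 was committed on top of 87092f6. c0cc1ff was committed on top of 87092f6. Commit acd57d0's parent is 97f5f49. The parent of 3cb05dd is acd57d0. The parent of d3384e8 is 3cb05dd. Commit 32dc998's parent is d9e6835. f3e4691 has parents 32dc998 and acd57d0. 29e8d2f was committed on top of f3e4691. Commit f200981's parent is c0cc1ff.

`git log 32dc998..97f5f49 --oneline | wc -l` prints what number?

1

Reachable from 97f5f49: {87092f6, 97f5f49}.
Reachable from 32dc998: {32dc998, 87092f6, d9e6835}.
In 97f5f49's history but not 32dc998's: {97f5f49} — 1 commit.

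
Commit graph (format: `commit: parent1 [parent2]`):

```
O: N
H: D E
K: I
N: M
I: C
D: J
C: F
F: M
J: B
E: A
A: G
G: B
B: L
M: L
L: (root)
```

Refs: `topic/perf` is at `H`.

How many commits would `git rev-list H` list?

8

Walking parent pointers from H: reachable set = {A, B, D, E, G, H, J, L}.
That is 8 commits.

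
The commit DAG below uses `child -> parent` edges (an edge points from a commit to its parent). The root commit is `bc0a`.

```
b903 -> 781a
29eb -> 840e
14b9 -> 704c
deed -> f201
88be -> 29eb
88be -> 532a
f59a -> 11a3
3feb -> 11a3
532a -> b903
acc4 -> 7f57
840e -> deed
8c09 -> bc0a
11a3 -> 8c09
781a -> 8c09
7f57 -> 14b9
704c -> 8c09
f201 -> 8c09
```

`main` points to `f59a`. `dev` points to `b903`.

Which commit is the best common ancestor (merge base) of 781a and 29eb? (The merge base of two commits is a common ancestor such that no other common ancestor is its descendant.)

Ancestors of 781a: {781a, 8c09, bc0a}.
Ancestors of 29eb: {29eb, 840e, 8c09, bc0a, deed, f201}.
Common ancestors: {8c09, bc0a}.
Among these, 8c09 is not an ancestor of any other common ancestor — it is the merge base.

8c09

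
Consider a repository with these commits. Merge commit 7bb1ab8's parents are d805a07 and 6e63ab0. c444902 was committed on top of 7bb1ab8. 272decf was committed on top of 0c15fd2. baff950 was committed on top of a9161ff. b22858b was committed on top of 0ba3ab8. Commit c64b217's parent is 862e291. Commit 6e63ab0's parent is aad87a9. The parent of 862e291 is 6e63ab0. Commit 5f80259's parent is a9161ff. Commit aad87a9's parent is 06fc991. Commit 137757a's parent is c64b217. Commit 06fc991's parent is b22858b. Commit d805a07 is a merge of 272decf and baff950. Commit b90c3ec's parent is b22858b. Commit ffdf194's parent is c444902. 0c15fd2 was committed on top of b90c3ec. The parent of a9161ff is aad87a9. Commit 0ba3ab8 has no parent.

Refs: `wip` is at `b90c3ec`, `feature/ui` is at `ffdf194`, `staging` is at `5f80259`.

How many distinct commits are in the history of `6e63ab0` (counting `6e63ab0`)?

5

Walking parent pointers from 6e63ab0: reachable set = {06fc991, 0ba3ab8, 6e63ab0, aad87a9, b22858b}.
That is 5 commits.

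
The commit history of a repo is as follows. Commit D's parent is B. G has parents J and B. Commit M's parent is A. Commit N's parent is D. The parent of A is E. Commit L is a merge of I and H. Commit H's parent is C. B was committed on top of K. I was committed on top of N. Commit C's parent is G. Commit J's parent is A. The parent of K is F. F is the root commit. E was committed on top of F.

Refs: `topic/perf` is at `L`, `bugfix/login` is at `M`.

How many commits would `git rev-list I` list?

Walking parent pointers from I: reachable set = {B, D, F, I, K, N}.
That is 6 commits.

6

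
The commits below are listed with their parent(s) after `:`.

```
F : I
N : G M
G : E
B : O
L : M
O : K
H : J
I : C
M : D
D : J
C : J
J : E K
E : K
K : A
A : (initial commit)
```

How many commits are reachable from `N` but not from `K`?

Reachable from N: {A, D, E, G, J, K, M, N}.
Reachable from K: {A, K}.
In N's history but not K's: {D, E, G, J, M, N} — 6 commits.

6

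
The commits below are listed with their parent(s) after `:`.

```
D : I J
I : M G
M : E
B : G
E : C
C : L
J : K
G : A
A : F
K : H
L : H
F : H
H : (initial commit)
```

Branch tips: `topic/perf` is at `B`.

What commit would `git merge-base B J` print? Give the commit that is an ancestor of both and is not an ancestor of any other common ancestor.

Ancestors of B: {A, B, F, G, H}.
Ancestors of J: {H, J, K}.
Common ancestors: {H}.
The only common ancestor is H, so it is the merge base.

H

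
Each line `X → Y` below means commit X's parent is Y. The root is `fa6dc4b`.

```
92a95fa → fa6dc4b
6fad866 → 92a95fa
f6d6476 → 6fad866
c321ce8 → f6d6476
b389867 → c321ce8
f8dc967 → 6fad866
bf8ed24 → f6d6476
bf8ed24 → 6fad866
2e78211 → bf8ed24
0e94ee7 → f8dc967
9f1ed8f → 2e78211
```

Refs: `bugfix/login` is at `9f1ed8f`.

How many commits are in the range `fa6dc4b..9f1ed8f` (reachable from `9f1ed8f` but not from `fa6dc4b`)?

6

Reachable from 9f1ed8f: {2e78211, 6fad866, 92a95fa, 9f1ed8f, bf8ed24, f6d6476, fa6dc4b}.
Reachable from fa6dc4b: {fa6dc4b}.
In 9f1ed8f's history but not fa6dc4b's: {2e78211, 6fad866, 92a95fa, 9f1ed8f, bf8ed24, f6d6476} — 6 commits.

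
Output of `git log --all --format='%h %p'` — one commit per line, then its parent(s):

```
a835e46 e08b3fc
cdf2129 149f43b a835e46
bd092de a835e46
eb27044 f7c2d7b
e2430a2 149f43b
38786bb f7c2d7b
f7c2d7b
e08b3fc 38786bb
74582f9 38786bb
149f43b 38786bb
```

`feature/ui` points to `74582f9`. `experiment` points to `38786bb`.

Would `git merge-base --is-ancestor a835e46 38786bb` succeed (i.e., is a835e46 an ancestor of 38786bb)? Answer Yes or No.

No

Ancestors of 38786bb: {38786bb, f7c2d7b}.
a835e46 is not in that set, so it is not an ancestor of 38786bb.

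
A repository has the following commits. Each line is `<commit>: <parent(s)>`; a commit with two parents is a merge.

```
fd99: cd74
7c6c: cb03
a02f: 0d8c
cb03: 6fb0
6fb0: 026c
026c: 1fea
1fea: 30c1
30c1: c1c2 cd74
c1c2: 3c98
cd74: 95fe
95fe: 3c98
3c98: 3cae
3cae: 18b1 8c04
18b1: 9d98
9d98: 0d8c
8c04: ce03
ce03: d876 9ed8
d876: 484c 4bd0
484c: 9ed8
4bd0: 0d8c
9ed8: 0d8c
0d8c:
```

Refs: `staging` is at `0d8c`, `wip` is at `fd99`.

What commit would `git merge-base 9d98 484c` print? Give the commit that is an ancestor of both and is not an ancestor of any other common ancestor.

Ancestors of 9d98: {0d8c, 9d98}.
Ancestors of 484c: {0d8c, 484c, 9ed8}.
Common ancestors: {0d8c}.
The only common ancestor is 0d8c, so it is the merge base.

0d8c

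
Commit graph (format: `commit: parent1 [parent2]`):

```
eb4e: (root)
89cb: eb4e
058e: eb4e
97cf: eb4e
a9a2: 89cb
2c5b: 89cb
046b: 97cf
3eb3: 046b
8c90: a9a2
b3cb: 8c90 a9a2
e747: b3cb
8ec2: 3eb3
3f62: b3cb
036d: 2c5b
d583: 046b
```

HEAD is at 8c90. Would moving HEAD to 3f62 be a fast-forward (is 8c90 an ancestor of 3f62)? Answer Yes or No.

Yes

A fast-forward from 8c90 to 3f62 is possible iff 8c90 is an ancestor of 3f62.
Ancestors of 3f62: {3f62, 89cb, 8c90, a9a2, b3cb, eb4e}.
8c90 is among them, so fast-forward is possible.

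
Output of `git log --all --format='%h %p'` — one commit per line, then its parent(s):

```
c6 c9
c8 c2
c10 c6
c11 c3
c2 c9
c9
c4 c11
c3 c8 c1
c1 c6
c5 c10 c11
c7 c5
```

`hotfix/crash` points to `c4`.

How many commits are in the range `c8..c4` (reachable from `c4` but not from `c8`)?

5

Reachable from c4: {c1, c11, c2, c3, c4, c6, c8, c9}.
Reachable from c8: {c2, c8, c9}.
In c4's history but not c8's: {c1, c11, c3, c4, c6} — 5 commits.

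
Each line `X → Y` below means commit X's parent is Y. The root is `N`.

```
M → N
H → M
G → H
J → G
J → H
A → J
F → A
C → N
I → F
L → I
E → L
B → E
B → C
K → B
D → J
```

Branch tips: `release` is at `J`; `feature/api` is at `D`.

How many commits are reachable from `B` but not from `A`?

Reachable from B: {A, B, C, E, F, G, H, I, J, L, M, N}.
Reachable from A: {A, G, H, J, M, N}.
In B's history but not A's: {B, C, E, F, I, L} — 6 commits.

6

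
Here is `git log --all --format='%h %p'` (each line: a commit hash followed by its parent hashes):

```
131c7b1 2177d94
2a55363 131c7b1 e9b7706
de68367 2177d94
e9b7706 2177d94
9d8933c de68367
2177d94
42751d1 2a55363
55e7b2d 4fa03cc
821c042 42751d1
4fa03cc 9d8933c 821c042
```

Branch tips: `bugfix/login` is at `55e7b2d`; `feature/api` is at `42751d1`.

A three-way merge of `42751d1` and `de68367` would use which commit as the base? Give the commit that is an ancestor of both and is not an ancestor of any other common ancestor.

2177d94

Ancestors of 42751d1: {131c7b1, 2177d94, 2a55363, 42751d1, e9b7706}.
Ancestors of de68367: {2177d94, de68367}.
Common ancestors: {2177d94}.
The only common ancestor is 2177d94, so it is the merge base.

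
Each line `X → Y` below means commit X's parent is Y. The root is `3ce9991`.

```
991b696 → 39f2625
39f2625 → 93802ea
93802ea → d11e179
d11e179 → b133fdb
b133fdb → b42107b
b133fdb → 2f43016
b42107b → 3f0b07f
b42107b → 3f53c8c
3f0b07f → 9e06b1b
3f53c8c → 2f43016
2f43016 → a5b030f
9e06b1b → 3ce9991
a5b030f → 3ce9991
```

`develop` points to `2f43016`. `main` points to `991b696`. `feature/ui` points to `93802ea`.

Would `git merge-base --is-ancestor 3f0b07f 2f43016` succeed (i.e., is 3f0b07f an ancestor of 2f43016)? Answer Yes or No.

Ancestors of 2f43016: {2f43016, 3ce9991, a5b030f}.
3f0b07f is not in that set, so it is not an ancestor of 2f43016.

No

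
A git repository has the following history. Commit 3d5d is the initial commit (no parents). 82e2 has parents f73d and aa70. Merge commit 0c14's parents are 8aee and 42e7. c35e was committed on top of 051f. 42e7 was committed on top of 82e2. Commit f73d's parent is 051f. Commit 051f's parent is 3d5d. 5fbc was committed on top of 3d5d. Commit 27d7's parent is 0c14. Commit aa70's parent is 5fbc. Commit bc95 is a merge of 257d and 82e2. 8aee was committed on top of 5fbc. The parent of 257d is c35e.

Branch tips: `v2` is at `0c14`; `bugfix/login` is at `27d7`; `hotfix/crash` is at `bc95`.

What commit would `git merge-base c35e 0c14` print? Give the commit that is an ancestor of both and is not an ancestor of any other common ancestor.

051f

Ancestors of c35e: {051f, 3d5d, c35e}.
Ancestors of 0c14: {051f, 0c14, 3d5d, 42e7, 5fbc, 82e2, 8aee, aa70, f73d}.
Common ancestors: {051f, 3d5d}.
Among these, 051f is not an ancestor of any other common ancestor — it is the merge base.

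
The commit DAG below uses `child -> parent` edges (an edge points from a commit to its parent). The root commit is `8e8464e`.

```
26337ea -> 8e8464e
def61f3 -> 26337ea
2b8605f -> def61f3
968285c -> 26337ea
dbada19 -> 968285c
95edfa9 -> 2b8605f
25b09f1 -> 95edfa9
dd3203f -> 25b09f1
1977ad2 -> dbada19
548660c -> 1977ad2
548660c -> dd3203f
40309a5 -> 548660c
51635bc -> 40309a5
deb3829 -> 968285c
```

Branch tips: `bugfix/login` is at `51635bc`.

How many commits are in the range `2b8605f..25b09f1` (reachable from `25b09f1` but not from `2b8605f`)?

2

Reachable from 25b09f1: {25b09f1, 26337ea, 2b8605f, 8e8464e, 95edfa9, def61f3}.
Reachable from 2b8605f: {26337ea, 2b8605f, 8e8464e, def61f3}.
In 25b09f1's history but not 2b8605f's: {25b09f1, 95edfa9} — 2 commits.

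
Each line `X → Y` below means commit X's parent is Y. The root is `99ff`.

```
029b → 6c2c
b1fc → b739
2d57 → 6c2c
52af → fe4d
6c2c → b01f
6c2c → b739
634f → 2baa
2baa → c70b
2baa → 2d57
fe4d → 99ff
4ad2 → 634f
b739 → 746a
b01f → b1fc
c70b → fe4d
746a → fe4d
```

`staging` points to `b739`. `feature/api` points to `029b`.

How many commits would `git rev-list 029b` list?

Walking parent pointers from 029b: reachable set = {029b, 6c2c, 746a, 99ff, b01f, b1fc, b739, fe4d}.
That is 8 commits.

8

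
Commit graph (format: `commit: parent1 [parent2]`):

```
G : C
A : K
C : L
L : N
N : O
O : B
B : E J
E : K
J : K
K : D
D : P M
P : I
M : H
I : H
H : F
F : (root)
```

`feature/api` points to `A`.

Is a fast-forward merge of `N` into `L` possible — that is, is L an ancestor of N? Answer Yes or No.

A fast-forward from L to N is possible iff L is an ancestor of N.
Ancestors of N: {B, D, E, F, H, I, J, K, M, N, O, P}.
L is not among them, so fast-forward is not possible.

No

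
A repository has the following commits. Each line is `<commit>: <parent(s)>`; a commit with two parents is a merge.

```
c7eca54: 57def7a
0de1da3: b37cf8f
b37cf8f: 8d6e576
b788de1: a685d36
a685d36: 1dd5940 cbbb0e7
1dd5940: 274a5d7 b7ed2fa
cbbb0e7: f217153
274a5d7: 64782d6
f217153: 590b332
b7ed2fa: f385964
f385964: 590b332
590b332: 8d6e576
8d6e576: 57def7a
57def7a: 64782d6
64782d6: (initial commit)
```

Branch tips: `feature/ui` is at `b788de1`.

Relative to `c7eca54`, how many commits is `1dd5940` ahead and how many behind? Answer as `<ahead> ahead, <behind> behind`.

Reachable from 1dd5940: {1dd5940, 274a5d7, 57def7a, 590b332, 64782d6, 8d6e576, b7ed2fa, f385964}.
Reachable from c7eca54: {57def7a, 64782d6, c7eca54}.
Only in 1dd5940's history (ahead): {1dd5940, 274a5d7, 590b332, 8d6e576, b7ed2fa, f385964} — 6.
Only in c7eca54's history (behind): {c7eca54} — 1.

6 ahead, 1 behind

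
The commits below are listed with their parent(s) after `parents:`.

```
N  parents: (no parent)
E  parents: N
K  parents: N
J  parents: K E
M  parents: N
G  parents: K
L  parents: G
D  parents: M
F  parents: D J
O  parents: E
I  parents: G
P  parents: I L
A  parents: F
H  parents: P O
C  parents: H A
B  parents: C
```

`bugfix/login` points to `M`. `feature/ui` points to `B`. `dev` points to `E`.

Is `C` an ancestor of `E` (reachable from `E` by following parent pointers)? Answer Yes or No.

No

Ancestors of E: {E, N}.
C is not in that set, so it is not an ancestor of E.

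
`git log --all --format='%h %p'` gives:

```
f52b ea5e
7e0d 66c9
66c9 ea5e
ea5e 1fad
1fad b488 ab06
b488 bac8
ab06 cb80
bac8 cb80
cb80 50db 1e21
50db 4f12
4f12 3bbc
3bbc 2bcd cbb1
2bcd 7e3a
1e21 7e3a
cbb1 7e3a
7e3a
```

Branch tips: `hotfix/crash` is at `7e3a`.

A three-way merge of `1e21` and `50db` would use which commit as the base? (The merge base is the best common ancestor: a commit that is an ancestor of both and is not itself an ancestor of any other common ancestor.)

Ancestors of 1e21: {1e21, 7e3a}.
Ancestors of 50db: {2bcd, 3bbc, 4f12, 50db, 7e3a, cbb1}.
Common ancestors: {7e3a}.
The only common ancestor is 7e3a, so it is the merge base.

7e3a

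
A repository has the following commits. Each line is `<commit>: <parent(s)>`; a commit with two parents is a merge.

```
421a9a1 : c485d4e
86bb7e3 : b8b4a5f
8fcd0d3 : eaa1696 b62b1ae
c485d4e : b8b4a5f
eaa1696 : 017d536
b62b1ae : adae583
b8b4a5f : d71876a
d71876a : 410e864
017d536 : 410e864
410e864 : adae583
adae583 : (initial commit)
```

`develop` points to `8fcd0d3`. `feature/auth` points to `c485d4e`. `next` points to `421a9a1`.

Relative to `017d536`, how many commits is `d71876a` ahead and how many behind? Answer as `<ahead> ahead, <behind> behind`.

1 ahead, 1 behind

Reachable from d71876a: {410e864, adae583, d71876a}.
Reachable from 017d536: {017d536, 410e864, adae583}.
Only in d71876a's history (ahead): {d71876a} — 1.
Only in 017d536's history (behind): {017d536} — 1.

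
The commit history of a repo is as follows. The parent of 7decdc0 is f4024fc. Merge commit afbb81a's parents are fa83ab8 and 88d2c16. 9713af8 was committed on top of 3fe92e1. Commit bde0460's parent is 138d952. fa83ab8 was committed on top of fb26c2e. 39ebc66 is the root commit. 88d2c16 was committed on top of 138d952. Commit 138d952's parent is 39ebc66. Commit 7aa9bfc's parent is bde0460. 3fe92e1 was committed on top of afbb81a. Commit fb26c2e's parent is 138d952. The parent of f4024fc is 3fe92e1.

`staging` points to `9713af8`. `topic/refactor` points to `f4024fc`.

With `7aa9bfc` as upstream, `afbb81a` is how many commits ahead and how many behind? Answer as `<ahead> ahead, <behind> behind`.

4 ahead, 2 behind

Reachable from afbb81a: {138d952, 39ebc66, 88d2c16, afbb81a, fa83ab8, fb26c2e}.
Reachable from 7aa9bfc: {138d952, 39ebc66, 7aa9bfc, bde0460}.
Only in afbb81a's history (ahead): {88d2c16, afbb81a, fa83ab8, fb26c2e} — 4.
Only in 7aa9bfc's history (behind): {7aa9bfc, bde0460} — 2.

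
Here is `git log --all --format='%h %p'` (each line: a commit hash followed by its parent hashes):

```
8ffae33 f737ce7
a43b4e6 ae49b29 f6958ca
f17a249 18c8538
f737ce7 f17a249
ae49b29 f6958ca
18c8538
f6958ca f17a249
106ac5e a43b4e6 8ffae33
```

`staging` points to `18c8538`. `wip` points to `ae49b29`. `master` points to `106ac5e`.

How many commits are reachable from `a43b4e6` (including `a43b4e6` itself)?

Walking parent pointers from a43b4e6: reachable set = {18c8538, a43b4e6, ae49b29, f17a249, f6958ca}.
That is 5 commits.

5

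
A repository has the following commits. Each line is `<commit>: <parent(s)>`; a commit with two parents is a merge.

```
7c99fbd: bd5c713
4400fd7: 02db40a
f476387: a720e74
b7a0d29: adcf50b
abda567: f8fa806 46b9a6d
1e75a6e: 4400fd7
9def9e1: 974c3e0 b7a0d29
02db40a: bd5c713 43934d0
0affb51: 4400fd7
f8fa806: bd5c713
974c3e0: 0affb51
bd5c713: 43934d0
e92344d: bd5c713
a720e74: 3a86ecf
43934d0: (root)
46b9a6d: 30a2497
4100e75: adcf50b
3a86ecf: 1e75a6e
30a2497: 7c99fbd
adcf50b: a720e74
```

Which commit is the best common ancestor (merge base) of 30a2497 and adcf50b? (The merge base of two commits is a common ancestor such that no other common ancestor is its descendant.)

Ancestors of 30a2497: {30a2497, 43934d0, 7c99fbd, bd5c713}.
Ancestors of adcf50b: {02db40a, 1e75a6e, 3a86ecf, 43934d0, 4400fd7, a720e74, adcf50b, bd5c713}.
Common ancestors: {43934d0, bd5c713}.
Among these, bd5c713 is not an ancestor of any other common ancestor — it is the merge base.

bd5c713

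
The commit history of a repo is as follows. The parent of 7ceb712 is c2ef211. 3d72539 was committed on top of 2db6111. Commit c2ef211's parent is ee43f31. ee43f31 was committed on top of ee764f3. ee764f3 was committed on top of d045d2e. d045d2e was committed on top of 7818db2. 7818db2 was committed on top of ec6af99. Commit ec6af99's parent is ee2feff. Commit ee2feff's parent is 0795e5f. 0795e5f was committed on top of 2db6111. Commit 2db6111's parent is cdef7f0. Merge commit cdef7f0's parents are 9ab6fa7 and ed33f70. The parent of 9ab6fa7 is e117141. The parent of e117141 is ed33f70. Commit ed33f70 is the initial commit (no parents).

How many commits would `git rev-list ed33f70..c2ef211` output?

12

Reachable from c2ef211: {0795e5f, 2db6111, 7818db2, 9ab6fa7, c2ef211, cdef7f0, d045d2e, e117141, ec6af99, ed33f70, ee2feff, ee43f31, ee764f3}.
Reachable from ed33f70: {ed33f70}.
In c2ef211's history but not ed33f70's: {0795e5f, 2db6111, 7818db2, 9ab6fa7, c2ef211, cdef7f0, d045d2e, e117141, ec6af99, ee2feff, ee43f31, ee764f3} — 12 commits.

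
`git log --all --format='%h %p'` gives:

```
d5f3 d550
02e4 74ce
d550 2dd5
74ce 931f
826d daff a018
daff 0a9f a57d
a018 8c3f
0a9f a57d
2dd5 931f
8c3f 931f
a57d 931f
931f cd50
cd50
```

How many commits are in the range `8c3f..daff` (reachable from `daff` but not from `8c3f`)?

3

Reachable from daff: {0a9f, 931f, a57d, cd50, daff}.
Reachable from 8c3f: {8c3f, 931f, cd50}.
In daff's history but not 8c3f's: {0a9f, a57d, daff} — 3 commits.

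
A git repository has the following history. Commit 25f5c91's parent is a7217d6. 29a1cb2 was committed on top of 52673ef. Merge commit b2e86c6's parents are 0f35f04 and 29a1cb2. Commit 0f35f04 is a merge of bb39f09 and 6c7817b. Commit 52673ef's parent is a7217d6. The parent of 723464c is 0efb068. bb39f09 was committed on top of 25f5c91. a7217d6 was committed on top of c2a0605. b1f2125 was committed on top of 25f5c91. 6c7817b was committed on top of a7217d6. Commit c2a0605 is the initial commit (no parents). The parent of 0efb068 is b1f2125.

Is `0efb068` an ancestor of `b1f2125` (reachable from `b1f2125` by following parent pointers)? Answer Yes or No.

No

Ancestors of b1f2125: {25f5c91, a7217d6, b1f2125, c2a0605}.
0efb068 is not in that set, so it is not an ancestor of b1f2125.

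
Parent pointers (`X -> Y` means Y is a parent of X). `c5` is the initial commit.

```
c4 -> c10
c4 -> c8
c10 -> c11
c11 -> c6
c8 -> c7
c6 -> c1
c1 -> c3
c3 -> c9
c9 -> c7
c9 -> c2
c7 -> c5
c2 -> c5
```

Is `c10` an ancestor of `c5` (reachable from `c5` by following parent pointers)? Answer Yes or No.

Ancestors of c5: {c5}.
c10 is not in that set, so it is not an ancestor of c5.

No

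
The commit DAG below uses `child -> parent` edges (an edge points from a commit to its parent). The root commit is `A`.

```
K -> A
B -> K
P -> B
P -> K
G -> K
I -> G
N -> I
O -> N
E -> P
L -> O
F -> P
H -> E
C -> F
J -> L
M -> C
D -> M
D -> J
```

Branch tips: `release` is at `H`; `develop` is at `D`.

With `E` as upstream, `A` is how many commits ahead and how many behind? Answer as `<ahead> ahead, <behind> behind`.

0 ahead, 4 behind

Reachable from A: {A}.
Reachable from E: {A, B, E, K, P}.
Only in A's history (ahead): {} — 0.
Only in E's history (behind): {B, E, K, P} — 4.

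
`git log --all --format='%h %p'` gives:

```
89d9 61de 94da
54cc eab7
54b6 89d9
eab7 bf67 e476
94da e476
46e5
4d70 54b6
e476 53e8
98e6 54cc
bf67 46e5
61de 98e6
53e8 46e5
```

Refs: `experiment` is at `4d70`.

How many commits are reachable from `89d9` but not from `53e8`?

Reachable from 89d9: {46e5, 53e8, 54cc, 61de, 89d9, 94da, 98e6, bf67, e476, eab7}.
Reachable from 53e8: {46e5, 53e8}.
In 89d9's history but not 53e8's: {54cc, 61de, 89d9, 94da, 98e6, bf67, e476, eab7} — 8 commits.

8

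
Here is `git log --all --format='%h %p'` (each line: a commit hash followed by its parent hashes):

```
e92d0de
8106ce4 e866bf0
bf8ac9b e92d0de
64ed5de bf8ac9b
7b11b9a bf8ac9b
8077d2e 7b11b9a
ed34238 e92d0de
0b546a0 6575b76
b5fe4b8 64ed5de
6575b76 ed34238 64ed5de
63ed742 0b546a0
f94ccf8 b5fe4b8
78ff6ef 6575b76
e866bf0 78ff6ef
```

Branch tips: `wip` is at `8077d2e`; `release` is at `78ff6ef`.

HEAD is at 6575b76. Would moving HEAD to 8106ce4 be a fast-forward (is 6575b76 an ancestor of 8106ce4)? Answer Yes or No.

A fast-forward from 6575b76 to 8106ce4 is possible iff 6575b76 is an ancestor of 8106ce4.
Ancestors of 8106ce4: {64ed5de, 6575b76, 78ff6ef, 8106ce4, bf8ac9b, e866bf0, e92d0de, ed34238}.
6575b76 is among them, so fast-forward is possible.

Yes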